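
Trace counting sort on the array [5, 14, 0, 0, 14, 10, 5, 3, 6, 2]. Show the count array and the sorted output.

Count array: [2, 0, 1, 1, 0, 2, 1, 0, 0, 0, 1, 0, 0, 0, 2]
(count[i] = number of elements equal to i)
Cumulative count: [2, 2, 3, 4, 4, 6, 7, 7, 7, 7, 8, 8, 8, 8, 10]
Sorted: [0, 0, 2, 3, 5, 5, 6, 10, 14, 14]


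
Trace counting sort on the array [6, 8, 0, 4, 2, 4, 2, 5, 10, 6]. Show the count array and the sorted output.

Count array: [1, 0, 2, 0, 2, 1, 2, 0, 1, 0, 1]
(count[i] = number of elements equal to i)
Cumulative count: [1, 1, 3, 3, 5, 6, 8, 8, 9, 9, 10]
Sorted: [0, 2, 2, 4, 4, 5, 6, 6, 8, 10]


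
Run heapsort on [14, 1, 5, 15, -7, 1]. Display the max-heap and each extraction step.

Build heap: [15, 14, 5, 1, -7, 1]
Extract 15: [14, 1, 5, 1, -7, 15]
Extract 14: [5, 1, -7, 1, 14, 15]
Extract 5: [1, 1, -7, 5, 14, 15]
Extract 1: [1, -7, 1, 5, 14, 15]
Extract 1: [-7, 1, 1, 5, 14, 15]


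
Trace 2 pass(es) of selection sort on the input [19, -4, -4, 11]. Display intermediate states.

Pass 1: Select minimum -4 at index 1, swap -> [-4, 19, -4, 11]
Pass 2: Select minimum -4 at index 2, swap -> [-4, -4, 19, 11]


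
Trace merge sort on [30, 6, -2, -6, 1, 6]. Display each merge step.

Divide and conquer:
  Merge [6] + [-2] -> [-2, 6]
  Merge [30] + [-2, 6] -> [-2, 6, 30]
  Merge [1] + [6] -> [1, 6]
  Merge [-6] + [1, 6] -> [-6, 1, 6]
  Merge [-2, 6, 30] + [-6, 1, 6] -> [-6, -2, 1, 6, 6, 30]


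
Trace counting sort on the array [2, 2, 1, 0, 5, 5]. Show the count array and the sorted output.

Count array: [1, 1, 2, 0, 0, 2]
(count[i] = number of elements equal to i)
Cumulative count: [1, 2, 4, 4, 4, 6]
Sorted: [0, 1, 2, 2, 5, 5]


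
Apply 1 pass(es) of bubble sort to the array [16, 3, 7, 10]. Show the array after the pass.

After pass 1: [3, 7, 10, 16] (3 swaps)
Total swaps: 3


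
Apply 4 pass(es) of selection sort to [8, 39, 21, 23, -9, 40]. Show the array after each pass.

Pass 1: Select minimum -9 at index 4, swap -> [-9, 39, 21, 23, 8, 40]
Pass 2: Select minimum 8 at index 4, swap -> [-9, 8, 21, 23, 39, 40]
Pass 3: Select minimum 21 at index 2, swap -> [-9, 8, 21, 23, 39, 40]
Pass 4: Select minimum 23 at index 3, swap -> [-9, 8, 21, 23, 39, 40]


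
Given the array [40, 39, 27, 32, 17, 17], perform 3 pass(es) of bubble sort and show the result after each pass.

After pass 1: [39, 27, 32, 17, 17, 40] (5 swaps)
After pass 2: [27, 32, 17, 17, 39, 40] (4 swaps)
After pass 3: [27, 17, 17, 32, 39, 40] (2 swaps)
Total swaps: 11


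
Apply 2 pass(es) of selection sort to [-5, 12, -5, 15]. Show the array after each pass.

Pass 1: Select minimum -5 at index 0, swap -> [-5, 12, -5, 15]
Pass 2: Select minimum -5 at index 2, swap -> [-5, -5, 12, 15]


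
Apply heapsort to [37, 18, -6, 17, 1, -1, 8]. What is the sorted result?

Build heap: [37, 18, 8, 17, 1, -1, -6]
Extract 37: [18, 17, 8, -6, 1, -1, 37]
Extract 18: [17, 1, 8, -6, -1, 18, 37]
Extract 17: [8, 1, -1, -6, 17, 18, 37]
Extract 8: [1, -6, -1, 8, 17, 18, 37]
Extract 1: [-1, -6, 1, 8, 17, 18, 37]
Extract -1: [-6, -1, 1, 8, 17, 18, 37]


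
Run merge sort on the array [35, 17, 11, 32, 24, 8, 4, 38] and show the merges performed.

Divide and conquer:
  Merge [35] + [17] -> [17, 35]
  Merge [11] + [32] -> [11, 32]
  Merge [17, 35] + [11, 32] -> [11, 17, 32, 35]
  Merge [24] + [8] -> [8, 24]
  Merge [4] + [38] -> [4, 38]
  Merge [8, 24] + [4, 38] -> [4, 8, 24, 38]
  Merge [11, 17, 32, 35] + [4, 8, 24, 38] -> [4, 8, 11, 17, 24, 32, 35, 38]


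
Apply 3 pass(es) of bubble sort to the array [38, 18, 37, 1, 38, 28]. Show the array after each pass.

After pass 1: [18, 37, 1, 38, 28, 38] (4 swaps)
After pass 2: [18, 1, 37, 28, 38, 38] (2 swaps)
After pass 3: [1, 18, 28, 37, 38, 38] (2 swaps)
Total swaps: 8


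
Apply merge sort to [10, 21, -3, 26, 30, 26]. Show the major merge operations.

Divide and conquer:
  Merge [21] + [-3] -> [-3, 21]
  Merge [10] + [-3, 21] -> [-3, 10, 21]
  Merge [30] + [26] -> [26, 30]
  Merge [26] + [26, 30] -> [26, 26, 30]
  Merge [-3, 10, 21] + [26, 26, 30] -> [-3, 10, 21, 26, 26, 30]


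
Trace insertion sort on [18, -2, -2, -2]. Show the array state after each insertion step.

First element 18 is already 'sorted'
Insert -2: shifted 1 elements -> [-2, 18, -2, -2]
Insert -2: shifted 1 elements -> [-2, -2, 18, -2]
Insert -2: shifted 1 elements -> [-2, -2, -2, 18]


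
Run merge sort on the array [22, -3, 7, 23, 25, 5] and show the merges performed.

Divide and conquer:
  Merge [-3] + [7] -> [-3, 7]
  Merge [22] + [-3, 7] -> [-3, 7, 22]
  Merge [25] + [5] -> [5, 25]
  Merge [23] + [5, 25] -> [5, 23, 25]
  Merge [-3, 7, 22] + [5, 23, 25] -> [-3, 5, 7, 22, 23, 25]


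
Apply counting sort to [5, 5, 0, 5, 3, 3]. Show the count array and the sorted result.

Count array: [1, 0, 0, 2, 0, 3]
(count[i] = number of elements equal to i)
Cumulative count: [1, 1, 1, 3, 3, 6]
Sorted: [0, 3, 3, 5, 5, 5]


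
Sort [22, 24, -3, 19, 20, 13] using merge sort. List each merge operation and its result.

Divide and conquer:
  Merge [24] + [-3] -> [-3, 24]
  Merge [22] + [-3, 24] -> [-3, 22, 24]
  Merge [20] + [13] -> [13, 20]
  Merge [19] + [13, 20] -> [13, 19, 20]
  Merge [-3, 22, 24] + [13, 19, 20] -> [-3, 13, 19, 20, 22, 24]


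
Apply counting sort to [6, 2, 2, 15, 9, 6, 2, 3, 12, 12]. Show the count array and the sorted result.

Count array: [0, 0, 3, 1, 0, 0, 2, 0, 0, 1, 0, 0, 2, 0, 0, 1]
(count[i] = number of elements equal to i)
Cumulative count: [0, 0, 3, 4, 4, 4, 6, 6, 6, 7, 7, 7, 9, 9, 9, 10]
Sorted: [2, 2, 2, 3, 6, 6, 9, 12, 12, 15]


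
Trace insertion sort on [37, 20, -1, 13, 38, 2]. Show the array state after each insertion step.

First element 37 is already 'sorted'
Insert 20: shifted 1 elements -> [20, 37, -1, 13, 38, 2]
Insert -1: shifted 2 elements -> [-1, 20, 37, 13, 38, 2]
Insert 13: shifted 2 elements -> [-1, 13, 20, 37, 38, 2]
Insert 38: shifted 0 elements -> [-1, 13, 20, 37, 38, 2]
Insert 2: shifted 4 elements -> [-1, 2, 13, 20, 37, 38]


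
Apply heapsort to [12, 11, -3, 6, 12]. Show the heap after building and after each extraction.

Build heap: [12, 12, -3, 6, 11]
Extract 12: [12, 11, -3, 6, 12]
Extract 12: [11, 6, -3, 12, 12]
Extract 11: [6, -3, 11, 12, 12]
Extract 6: [-3, 6, 11, 12, 12]


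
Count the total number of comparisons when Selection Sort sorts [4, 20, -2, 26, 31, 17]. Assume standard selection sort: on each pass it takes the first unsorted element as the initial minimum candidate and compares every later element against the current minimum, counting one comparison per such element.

Pass 1: scan indices 1..5 for the minimum = 5 comparison(s); min is -2, place at index 0 -> [-2, 20, 4, 26, 31, 17]
Pass 2: scan indices 2..5 for the minimum = 4 comparison(s); min is 4, place at index 1 -> [-2, 4, 20, 26, 31, 17]
Pass 3: scan indices 3..5 for the minimum = 3 comparison(s); min is 17, place at index 2 -> [-2, 4, 17, 26, 31, 20]
Pass 4: scan indices 4..5 for the minimum = 2 comparison(s); min is 20, place at index 3 -> [-2, 4, 17, 20, 31, 26]
Pass 5: scan indices 5..5 for the minimum = 1 comparison(s); min is 26, place at index 4 -> [-2, 4, 17, 20, 26, 31]
Selection sort always scans the whole unsorted suffix, so the count is (n-1) + (n-2) + ... + 1 = n(n-1)/2 = 6*5/2 = 15 regardless of the input order.
Total comparisons: 5 + 4 + 3 + 2 + 1 = 15


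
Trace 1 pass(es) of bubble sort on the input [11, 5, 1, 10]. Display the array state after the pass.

After pass 1: [5, 1, 10, 11] (3 swaps)
Total swaps: 3


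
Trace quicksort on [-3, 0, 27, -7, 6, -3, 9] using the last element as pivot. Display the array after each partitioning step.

Partition 1: pivot=9 at index 5 -> [-3, 0, -7, 6, -3, 9, 27]
Partition 2: pivot=-3 at index 2 -> [-3, -7, -3, 6, 0, 9, 27]
Partition 3: pivot=-7 at index 0 -> [-7, -3, -3, 6, 0, 9, 27]
Partition 4: pivot=0 at index 3 -> [-7, -3, -3, 0, 6, 9, 27]


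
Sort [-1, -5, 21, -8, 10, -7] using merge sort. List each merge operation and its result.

Divide and conquer:
  Merge [-5] + [21] -> [-5, 21]
  Merge [-1] + [-5, 21] -> [-5, -1, 21]
  Merge [10] + [-7] -> [-7, 10]
  Merge [-8] + [-7, 10] -> [-8, -7, 10]
  Merge [-5, -1, 21] + [-8, -7, 10] -> [-8, -7, -5, -1, 10, 21]


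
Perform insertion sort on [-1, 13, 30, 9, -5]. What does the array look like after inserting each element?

First element -1 is already 'sorted'
Insert 13: shifted 0 elements -> [-1, 13, 30, 9, -5]
Insert 30: shifted 0 elements -> [-1, 13, 30, 9, -5]
Insert 9: shifted 2 elements -> [-1, 9, 13, 30, -5]
Insert -5: shifted 4 elements -> [-5, -1, 9, 13, 30]


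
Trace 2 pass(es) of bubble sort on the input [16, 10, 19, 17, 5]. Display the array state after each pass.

After pass 1: [10, 16, 17, 5, 19] (3 swaps)
After pass 2: [10, 16, 5, 17, 19] (1 swaps)
Total swaps: 4


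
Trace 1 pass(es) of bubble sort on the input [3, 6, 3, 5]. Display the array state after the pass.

After pass 1: [3, 3, 5, 6] (2 swaps)
Total swaps: 2


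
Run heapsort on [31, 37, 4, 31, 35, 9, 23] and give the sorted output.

Build heap: [37, 35, 23, 31, 31, 9, 4]
Extract 37: [35, 31, 23, 4, 31, 9, 37]
Extract 35: [31, 31, 23, 4, 9, 35, 37]
Extract 31: [31, 9, 23, 4, 31, 35, 37]
Extract 31: [23, 9, 4, 31, 31, 35, 37]
Extract 23: [9, 4, 23, 31, 31, 35, 37]
Extract 9: [4, 9, 23, 31, 31, 35, 37]


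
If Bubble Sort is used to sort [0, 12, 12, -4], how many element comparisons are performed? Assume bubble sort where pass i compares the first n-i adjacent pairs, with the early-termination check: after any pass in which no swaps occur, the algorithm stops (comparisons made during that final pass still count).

Pass 1: compare adjacent pairs (0,1)..(2,3) = 3 comparison(s), 1 swap(s) -> [0, 12, -4, 12]
Pass 2: compare adjacent pairs (0,1)..(1,2) = 2 comparison(s), 1 swap(s) -> [0, -4, 12, 12]
Pass 3: compare adjacent pairs (0,1)..(0,1) = 1 comparison(s), 1 swap(s) -> [-4, 0, 12, 12]
Every pass made at least one swap, so all n-1 passes run.
Total comparisons: 3 + 2 + 1 = 6


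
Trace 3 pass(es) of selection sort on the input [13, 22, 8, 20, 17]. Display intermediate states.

Pass 1: Select minimum 8 at index 2, swap -> [8, 22, 13, 20, 17]
Pass 2: Select minimum 13 at index 2, swap -> [8, 13, 22, 20, 17]
Pass 3: Select minimum 17 at index 4, swap -> [8, 13, 17, 20, 22]


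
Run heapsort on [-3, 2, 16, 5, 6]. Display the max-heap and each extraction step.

Build heap: [16, 6, -3, 5, 2]
Extract 16: [6, 5, -3, 2, 16]
Extract 6: [5, 2, -3, 6, 16]
Extract 5: [2, -3, 5, 6, 16]
Extract 2: [-3, 2, 5, 6, 16]


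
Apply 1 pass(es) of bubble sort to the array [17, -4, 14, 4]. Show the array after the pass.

After pass 1: [-4, 14, 4, 17] (3 swaps)
Total swaps: 3


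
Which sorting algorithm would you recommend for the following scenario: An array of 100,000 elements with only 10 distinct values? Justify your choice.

Best choice: 3-way quicksort or Counting sort
Reason: 3-way (Dutch national flag) partitioning groups every copy of the pivot together, so with only d=10 distinct keys quicksort finishes in O(n log d) expected time, which is effectively linear; counting sort runs in O(n + k) where k is the size of the key range (not the number of distinct values), so it is linear when the 10 values are integers drawn from a small known range


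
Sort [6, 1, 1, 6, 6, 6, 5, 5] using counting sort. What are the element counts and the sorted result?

Count array: [0, 2, 0, 0, 0, 2, 4]
(count[i] = number of elements equal to i)
Cumulative count: [0, 2, 2, 2, 2, 4, 8]
Sorted: [1, 1, 5, 5, 6, 6, 6, 6]


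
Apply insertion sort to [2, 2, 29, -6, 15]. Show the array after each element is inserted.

First element 2 is already 'sorted'
Insert 2: shifted 0 elements -> [2, 2, 29, -6, 15]
Insert 29: shifted 0 elements -> [2, 2, 29, -6, 15]
Insert -6: shifted 3 elements -> [-6, 2, 2, 29, 15]
Insert 15: shifted 1 elements -> [-6, 2, 2, 15, 29]


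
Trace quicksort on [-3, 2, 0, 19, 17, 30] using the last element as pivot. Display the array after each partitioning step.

Partition 1: pivot=30 at index 5 -> [-3, 2, 0, 19, 17, 30]
Partition 2: pivot=17 at index 3 -> [-3, 2, 0, 17, 19, 30]
Partition 3: pivot=0 at index 1 -> [-3, 0, 2, 17, 19, 30]


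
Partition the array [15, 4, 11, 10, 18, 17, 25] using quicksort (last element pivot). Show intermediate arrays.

Partition 1: pivot=25 at index 6 -> [15, 4, 11, 10, 18, 17, 25]
Partition 2: pivot=17 at index 4 -> [15, 4, 11, 10, 17, 18, 25]
Partition 3: pivot=10 at index 1 -> [4, 10, 11, 15, 17, 18, 25]
Partition 4: pivot=15 at index 3 -> [4, 10, 11, 15, 17, 18, 25]


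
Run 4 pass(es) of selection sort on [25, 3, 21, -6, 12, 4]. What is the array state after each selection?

Pass 1: Select minimum -6 at index 3, swap -> [-6, 3, 21, 25, 12, 4]
Pass 2: Select minimum 3 at index 1, swap -> [-6, 3, 21, 25, 12, 4]
Pass 3: Select minimum 4 at index 5, swap -> [-6, 3, 4, 25, 12, 21]
Pass 4: Select minimum 12 at index 4, swap -> [-6, 3, 4, 12, 25, 21]


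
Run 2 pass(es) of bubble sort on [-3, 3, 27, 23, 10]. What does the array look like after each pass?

After pass 1: [-3, 3, 23, 10, 27] (2 swaps)
After pass 2: [-3, 3, 10, 23, 27] (1 swaps)
Total swaps: 3


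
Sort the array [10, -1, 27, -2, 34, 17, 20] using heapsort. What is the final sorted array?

Build heap: [34, 10, 27, -2, -1, 17, 20]
Extract 34: [27, 10, 20, -2, -1, 17, 34]
Extract 27: [20, 10, 17, -2, -1, 27, 34]
Extract 20: [17, 10, -1, -2, 20, 27, 34]
Extract 17: [10, -2, -1, 17, 20, 27, 34]
Extract 10: [-1, -2, 10, 17, 20, 27, 34]
Extract -1: [-2, -1, 10, 17, 20, 27, 34]


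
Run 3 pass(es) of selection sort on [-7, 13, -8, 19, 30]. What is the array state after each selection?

Pass 1: Select minimum -8 at index 2, swap -> [-8, 13, -7, 19, 30]
Pass 2: Select minimum -7 at index 2, swap -> [-8, -7, 13, 19, 30]
Pass 3: Select minimum 13 at index 2, swap -> [-8, -7, 13, 19, 30]


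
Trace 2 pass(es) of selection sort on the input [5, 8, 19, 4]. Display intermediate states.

Pass 1: Select minimum 4 at index 3, swap -> [4, 8, 19, 5]
Pass 2: Select minimum 5 at index 3, swap -> [4, 5, 19, 8]


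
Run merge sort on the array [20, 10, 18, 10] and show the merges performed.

Divide and conquer:
  Merge [20] + [10] -> [10, 20]
  Merge [18] + [10] -> [10, 18]
  Merge [10, 20] + [10, 18] -> [10, 10, 18, 20]


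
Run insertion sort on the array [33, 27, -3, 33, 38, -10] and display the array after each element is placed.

First element 33 is already 'sorted'
Insert 27: shifted 1 elements -> [27, 33, -3, 33, 38, -10]
Insert -3: shifted 2 elements -> [-3, 27, 33, 33, 38, -10]
Insert 33: shifted 0 elements -> [-3, 27, 33, 33, 38, -10]
Insert 38: shifted 0 elements -> [-3, 27, 33, 33, 38, -10]
Insert -10: shifted 5 elements -> [-10, -3, 27, 33, 33, 38]


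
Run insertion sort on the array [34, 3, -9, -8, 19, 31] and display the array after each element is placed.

First element 34 is already 'sorted'
Insert 3: shifted 1 elements -> [3, 34, -9, -8, 19, 31]
Insert -9: shifted 2 elements -> [-9, 3, 34, -8, 19, 31]
Insert -8: shifted 2 elements -> [-9, -8, 3, 34, 19, 31]
Insert 19: shifted 1 elements -> [-9, -8, 3, 19, 34, 31]
Insert 31: shifted 1 elements -> [-9, -8, 3, 19, 31, 34]


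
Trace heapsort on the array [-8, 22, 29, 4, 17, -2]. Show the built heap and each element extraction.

Build heap: [29, 22, -2, 4, 17, -8]
Extract 29: [22, 17, -2, 4, -8, 29]
Extract 22: [17, 4, -2, -8, 22, 29]
Extract 17: [4, -8, -2, 17, 22, 29]
Extract 4: [-2, -8, 4, 17, 22, 29]
Extract -2: [-8, -2, 4, 17, 22, 29]


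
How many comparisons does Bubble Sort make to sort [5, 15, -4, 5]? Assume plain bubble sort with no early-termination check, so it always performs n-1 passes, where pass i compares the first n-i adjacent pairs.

Pass 1: compare adjacent pairs (0,1)..(2,3) = 3 comparison(s), 2 swap(s) -> [5, -4, 5, 15]
Pass 2: compare adjacent pairs (0,1)..(1,2) = 2 comparison(s), 1 swap(s) -> [-4, 5, 5, 15]
Pass 3: compare adjacent pairs (0,1)..(0,1) = 1 comparison(s), 0 swap(s) -> [-4, 5, 5, 15]
Total comparisons: 3 + 2 + 1 = 6


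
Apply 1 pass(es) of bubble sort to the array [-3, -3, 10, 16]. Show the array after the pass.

After pass 1: [-3, -3, 10, 16] (0 swaps)
Total swaps: 0


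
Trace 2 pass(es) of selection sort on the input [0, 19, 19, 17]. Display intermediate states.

Pass 1: Select minimum 0 at index 0, swap -> [0, 19, 19, 17]
Pass 2: Select minimum 17 at index 3, swap -> [0, 17, 19, 19]


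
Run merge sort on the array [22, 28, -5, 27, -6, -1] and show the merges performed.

Divide and conquer:
  Merge [28] + [-5] -> [-5, 28]
  Merge [22] + [-5, 28] -> [-5, 22, 28]
  Merge [-6] + [-1] -> [-6, -1]
  Merge [27] + [-6, -1] -> [-6, -1, 27]
  Merge [-5, 22, 28] + [-6, -1, 27] -> [-6, -5, -1, 22, 27, 28]


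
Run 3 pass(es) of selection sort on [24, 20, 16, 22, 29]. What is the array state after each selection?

Pass 1: Select minimum 16 at index 2, swap -> [16, 20, 24, 22, 29]
Pass 2: Select minimum 20 at index 1, swap -> [16, 20, 24, 22, 29]
Pass 3: Select minimum 22 at index 3, swap -> [16, 20, 22, 24, 29]


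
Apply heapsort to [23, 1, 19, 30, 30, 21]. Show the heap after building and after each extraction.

Build heap: [30, 30, 21, 1, 23, 19]
Extract 30: [30, 23, 21, 1, 19, 30]
Extract 30: [23, 19, 21, 1, 30, 30]
Extract 23: [21, 19, 1, 23, 30, 30]
Extract 21: [19, 1, 21, 23, 30, 30]
Extract 19: [1, 19, 21, 23, 30, 30]


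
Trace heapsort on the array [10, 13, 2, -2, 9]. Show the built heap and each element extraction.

Build heap: [13, 10, 2, -2, 9]
Extract 13: [10, 9, 2, -2, 13]
Extract 10: [9, -2, 2, 10, 13]
Extract 9: [2, -2, 9, 10, 13]
Extract 2: [-2, 2, 9, 10, 13]


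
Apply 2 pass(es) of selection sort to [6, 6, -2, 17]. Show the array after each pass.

Pass 1: Select minimum -2 at index 2, swap -> [-2, 6, 6, 17]
Pass 2: Select minimum 6 at index 1, swap -> [-2, 6, 6, 17]


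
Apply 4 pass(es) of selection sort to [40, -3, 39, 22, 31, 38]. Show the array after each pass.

Pass 1: Select minimum -3 at index 1, swap -> [-3, 40, 39, 22, 31, 38]
Pass 2: Select minimum 22 at index 3, swap -> [-3, 22, 39, 40, 31, 38]
Pass 3: Select minimum 31 at index 4, swap -> [-3, 22, 31, 40, 39, 38]
Pass 4: Select minimum 38 at index 5, swap -> [-3, 22, 31, 38, 39, 40]


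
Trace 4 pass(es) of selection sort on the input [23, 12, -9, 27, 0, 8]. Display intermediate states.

Pass 1: Select minimum -9 at index 2, swap -> [-9, 12, 23, 27, 0, 8]
Pass 2: Select minimum 0 at index 4, swap -> [-9, 0, 23, 27, 12, 8]
Pass 3: Select minimum 8 at index 5, swap -> [-9, 0, 8, 27, 12, 23]
Pass 4: Select minimum 12 at index 4, swap -> [-9, 0, 8, 12, 27, 23]


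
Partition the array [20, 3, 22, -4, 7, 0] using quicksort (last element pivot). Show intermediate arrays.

Partition 1: pivot=0 at index 1 -> [-4, 0, 22, 20, 7, 3]
Partition 2: pivot=3 at index 2 -> [-4, 0, 3, 20, 7, 22]
Partition 3: pivot=22 at index 5 -> [-4, 0, 3, 20, 7, 22]
Partition 4: pivot=7 at index 3 -> [-4, 0, 3, 7, 20, 22]


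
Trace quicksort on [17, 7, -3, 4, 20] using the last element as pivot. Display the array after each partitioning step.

Partition 1: pivot=20 at index 4 -> [17, 7, -3, 4, 20]
Partition 2: pivot=4 at index 1 -> [-3, 4, 17, 7, 20]
Partition 3: pivot=7 at index 2 -> [-3, 4, 7, 17, 20]


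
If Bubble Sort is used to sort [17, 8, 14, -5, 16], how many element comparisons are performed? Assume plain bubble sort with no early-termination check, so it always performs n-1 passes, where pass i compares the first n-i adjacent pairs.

Pass 1: compare adjacent pairs (0,1)..(3,4) = 4 comparison(s), 4 swap(s) -> [8, 14, -5, 16, 17]
Pass 2: compare adjacent pairs (0,1)..(2,3) = 3 comparison(s), 1 swap(s) -> [8, -5, 14, 16, 17]
Pass 3: compare adjacent pairs (0,1)..(1,2) = 2 comparison(s), 1 swap(s) -> [-5, 8, 14, 16, 17]
Pass 4: compare adjacent pairs (0,1)..(0,1) = 1 comparison(s), 0 swap(s) -> [-5, 8, 14, 16, 17]
Total comparisons: 4 + 3 + 2 + 1 = 10


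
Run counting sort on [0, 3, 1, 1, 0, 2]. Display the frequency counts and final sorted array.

Count array: [2, 2, 1, 1]
(count[i] = number of elements equal to i)
Cumulative count: [2, 4, 5, 6]
Sorted: [0, 0, 1, 1, 2, 3]


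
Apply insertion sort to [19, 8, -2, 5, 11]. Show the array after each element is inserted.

First element 19 is already 'sorted'
Insert 8: shifted 1 elements -> [8, 19, -2, 5, 11]
Insert -2: shifted 2 elements -> [-2, 8, 19, 5, 11]
Insert 5: shifted 2 elements -> [-2, 5, 8, 19, 11]
Insert 11: shifted 1 elements -> [-2, 5, 8, 11, 19]


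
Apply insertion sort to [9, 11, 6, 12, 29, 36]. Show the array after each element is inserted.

First element 9 is already 'sorted'
Insert 11: shifted 0 elements -> [9, 11, 6, 12, 29, 36]
Insert 6: shifted 2 elements -> [6, 9, 11, 12, 29, 36]
Insert 12: shifted 0 elements -> [6, 9, 11, 12, 29, 36]
Insert 29: shifted 0 elements -> [6, 9, 11, 12, 29, 36]
Insert 36: shifted 0 elements -> [6, 9, 11, 12, 29, 36]


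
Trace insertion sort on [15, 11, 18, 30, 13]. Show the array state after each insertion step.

First element 15 is already 'sorted'
Insert 11: shifted 1 elements -> [11, 15, 18, 30, 13]
Insert 18: shifted 0 elements -> [11, 15, 18, 30, 13]
Insert 30: shifted 0 elements -> [11, 15, 18, 30, 13]
Insert 13: shifted 3 elements -> [11, 13, 15, 18, 30]


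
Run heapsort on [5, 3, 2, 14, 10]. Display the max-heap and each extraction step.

Build heap: [14, 10, 2, 3, 5]
Extract 14: [10, 5, 2, 3, 14]
Extract 10: [5, 3, 2, 10, 14]
Extract 5: [3, 2, 5, 10, 14]
Extract 3: [2, 3, 5, 10, 14]


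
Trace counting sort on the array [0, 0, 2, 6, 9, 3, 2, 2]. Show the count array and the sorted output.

Count array: [2, 0, 3, 1, 0, 0, 1, 0, 0, 1]
(count[i] = number of elements equal to i)
Cumulative count: [2, 2, 5, 6, 6, 6, 7, 7, 7, 8]
Sorted: [0, 0, 2, 2, 2, 3, 6, 9]


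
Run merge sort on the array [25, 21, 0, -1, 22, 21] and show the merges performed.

Divide and conquer:
  Merge [21] + [0] -> [0, 21]
  Merge [25] + [0, 21] -> [0, 21, 25]
  Merge [22] + [21] -> [21, 22]
  Merge [-1] + [21, 22] -> [-1, 21, 22]
  Merge [0, 21, 25] + [-1, 21, 22] -> [-1, 0, 21, 21, 22, 25]


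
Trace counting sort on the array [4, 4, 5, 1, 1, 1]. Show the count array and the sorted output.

Count array: [0, 3, 0, 0, 2, 1]
(count[i] = number of elements equal to i)
Cumulative count: [0, 3, 3, 3, 5, 6]
Sorted: [1, 1, 1, 4, 4, 5]


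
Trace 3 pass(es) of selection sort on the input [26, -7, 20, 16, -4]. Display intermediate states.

Pass 1: Select minimum -7 at index 1, swap -> [-7, 26, 20, 16, -4]
Pass 2: Select minimum -4 at index 4, swap -> [-7, -4, 20, 16, 26]
Pass 3: Select minimum 16 at index 3, swap -> [-7, -4, 16, 20, 26]


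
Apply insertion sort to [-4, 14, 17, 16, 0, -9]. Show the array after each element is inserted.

First element -4 is already 'sorted'
Insert 14: shifted 0 elements -> [-4, 14, 17, 16, 0, -9]
Insert 17: shifted 0 elements -> [-4, 14, 17, 16, 0, -9]
Insert 16: shifted 1 elements -> [-4, 14, 16, 17, 0, -9]
Insert 0: shifted 3 elements -> [-4, 0, 14, 16, 17, -9]
Insert -9: shifted 5 elements -> [-9, -4, 0, 14, 16, 17]


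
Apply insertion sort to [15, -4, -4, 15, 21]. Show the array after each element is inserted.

First element 15 is already 'sorted'
Insert -4: shifted 1 elements -> [-4, 15, -4, 15, 21]
Insert -4: shifted 1 elements -> [-4, -4, 15, 15, 21]
Insert 15: shifted 0 elements -> [-4, -4, 15, 15, 21]
Insert 21: shifted 0 elements -> [-4, -4, 15, 15, 21]


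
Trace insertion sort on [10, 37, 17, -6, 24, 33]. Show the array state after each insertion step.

First element 10 is already 'sorted'
Insert 37: shifted 0 elements -> [10, 37, 17, -6, 24, 33]
Insert 17: shifted 1 elements -> [10, 17, 37, -6, 24, 33]
Insert -6: shifted 3 elements -> [-6, 10, 17, 37, 24, 33]
Insert 24: shifted 1 elements -> [-6, 10, 17, 24, 37, 33]
Insert 33: shifted 1 elements -> [-6, 10, 17, 24, 33, 37]


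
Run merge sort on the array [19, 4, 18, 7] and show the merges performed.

Divide and conquer:
  Merge [19] + [4] -> [4, 19]
  Merge [18] + [7] -> [7, 18]
  Merge [4, 19] + [7, 18] -> [4, 7, 18, 19]


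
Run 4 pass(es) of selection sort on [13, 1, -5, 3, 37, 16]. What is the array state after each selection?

Pass 1: Select minimum -5 at index 2, swap -> [-5, 1, 13, 3, 37, 16]
Pass 2: Select minimum 1 at index 1, swap -> [-5, 1, 13, 3, 37, 16]
Pass 3: Select minimum 3 at index 3, swap -> [-5, 1, 3, 13, 37, 16]
Pass 4: Select minimum 13 at index 3, swap -> [-5, 1, 3, 13, 37, 16]


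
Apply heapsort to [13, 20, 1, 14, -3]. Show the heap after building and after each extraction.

Build heap: [20, 14, 1, 13, -3]
Extract 20: [14, 13, 1, -3, 20]
Extract 14: [13, -3, 1, 14, 20]
Extract 13: [1, -3, 13, 14, 20]
Extract 1: [-3, 1, 13, 14, 20]


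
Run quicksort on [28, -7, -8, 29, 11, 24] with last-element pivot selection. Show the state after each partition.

Partition 1: pivot=24 at index 3 -> [-7, -8, 11, 24, 28, 29]
Partition 2: pivot=11 at index 2 -> [-7, -8, 11, 24, 28, 29]
Partition 3: pivot=-8 at index 0 -> [-8, -7, 11, 24, 28, 29]
Partition 4: pivot=29 at index 5 -> [-8, -7, 11, 24, 28, 29]


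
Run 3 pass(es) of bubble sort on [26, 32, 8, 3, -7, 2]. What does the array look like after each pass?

After pass 1: [26, 8, 3, -7, 2, 32] (4 swaps)
After pass 2: [8, 3, -7, 2, 26, 32] (4 swaps)
After pass 3: [3, -7, 2, 8, 26, 32] (3 swaps)
Total swaps: 11


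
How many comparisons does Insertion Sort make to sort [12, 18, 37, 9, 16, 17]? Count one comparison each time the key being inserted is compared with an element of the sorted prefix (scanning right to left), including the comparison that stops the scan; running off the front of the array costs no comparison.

Insert 18: 12 <= 18 (stop) = 1 comparison(s) -> [12, 18, 37, 9, 16, 17]
Insert 37: 18 <= 37 (stop) = 1 comparison(s) -> [12, 18, 37, 9, 16, 17]
Insert 9: 37 > 9 (shift), 18 > 9 (shift), 12 > 9 (shift), reached front = 3 comparison(s) -> [9, 12, 18, 37, 16, 17]
Insert 16: 37 > 16 (shift), 18 > 16 (shift), 12 <= 16 (stop) = 3 comparison(s) -> [9, 12, 16, 18, 37, 17]
Insert 17: 37 > 17 (shift), 18 > 17 (shift), 16 <= 17 (stop) = 3 comparison(s) -> [9, 12, 16, 17, 18, 37]
Total comparisons: 1 + 1 + 3 + 3 + 3 = 11


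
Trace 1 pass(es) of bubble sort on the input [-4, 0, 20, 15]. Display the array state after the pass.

After pass 1: [-4, 0, 15, 20] (1 swaps)
Total swaps: 1


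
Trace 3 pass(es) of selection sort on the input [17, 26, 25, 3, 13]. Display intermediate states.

Pass 1: Select minimum 3 at index 3, swap -> [3, 26, 25, 17, 13]
Pass 2: Select minimum 13 at index 4, swap -> [3, 13, 25, 17, 26]
Pass 3: Select minimum 17 at index 3, swap -> [3, 13, 17, 25, 26]


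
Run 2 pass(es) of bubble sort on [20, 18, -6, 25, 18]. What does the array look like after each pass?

After pass 1: [18, -6, 20, 18, 25] (3 swaps)
After pass 2: [-6, 18, 18, 20, 25] (2 swaps)
Total swaps: 5


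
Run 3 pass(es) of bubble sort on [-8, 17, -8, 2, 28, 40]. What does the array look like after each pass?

After pass 1: [-8, -8, 2, 17, 28, 40] (2 swaps)
After pass 2: [-8, -8, 2, 17, 28, 40] (0 swaps)
After pass 3: [-8, -8, 2, 17, 28, 40] (0 swaps)
Total swaps: 2


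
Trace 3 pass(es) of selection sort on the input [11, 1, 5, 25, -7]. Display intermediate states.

Pass 1: Select minimum -7 at index 4, swap -> [-7, 1, 5, 25, 11]
Pass 2: Select minimum 1 at index 1, swap -> [-7, 1, 5, 25, 11]
Pass 3: Select minimum 5 at index 2, swap -> [-7, 1, 5, 25, 11]


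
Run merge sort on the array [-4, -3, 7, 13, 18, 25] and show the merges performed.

Divide and conquer:
  Merge [-3] + [7] -> [-3, 7]
  Merge [-4] + [-3, 7] -> [-4, -3, 7]
  Merge [18] + [25] -> [18, 25]
  Merge [13] + [18, 25] -> [13, 18, 25]
  Merge [-4, -3, 7] + [13, 18, 25] -> [-4, -3, 7, 13, 18, 25]


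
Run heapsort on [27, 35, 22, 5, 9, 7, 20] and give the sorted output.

Build heap: [35, 27, 22, 5, 9, 7, 20]
Extract 35: [27, 20, 22, 5, 9, 7, 35]
Extract 27: [22, 20, 7, 5, 9, 27, 35]
Extract 22: [20, 9, 7, 5, 22, 27, 35]
Extract 20: [9, 5, 7, 20, 22, 27, 35]
Extract 9: [7, 5, 9, 20, 22, 27, 35]
Extract 7: [5, 7, 9, 20, 22, 27, 35]


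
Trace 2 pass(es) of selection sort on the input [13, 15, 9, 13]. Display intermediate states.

Pass 1: Select minimum 9 at index 2, swap -> [9, 15, 13, 13]
Pass 2: Select minimum 13 at index 2, swap -> [9, 13, 15, 13]


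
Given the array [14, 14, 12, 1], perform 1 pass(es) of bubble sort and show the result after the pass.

After pass 1: [14, 12, 1, 14] (2 swaps)
Total swaps: 2


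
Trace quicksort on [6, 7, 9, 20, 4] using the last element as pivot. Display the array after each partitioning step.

Partition 1: pivot=4 at index 0 -> [4, 7, 9, 20, 6]
Partition 2: pivot=6 at index 1 -> [4, 6, 9, 20, 7]
Partition 3: pivot=7 at index 2 -> [4, 6, 7, 20, 9]
Partition 4: pivot=9 at index 3 -> [4, 6, 7, 9, 20]


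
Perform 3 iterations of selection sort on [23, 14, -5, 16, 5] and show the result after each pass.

Pass 1: Select minimum -5 at index 2, swap -> [-5, 14, 23, 16, 5]
Pass 2: Select minimum 5 at index 4, swap -> [-5, 5, 23, 16, 14]
Pass 3: Select minimum 14 at index 4, swap -> [-5, 5, 14, 16, 23]


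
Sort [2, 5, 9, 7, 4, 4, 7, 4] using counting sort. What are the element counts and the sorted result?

Count array: [0, 0, 1, 0, 3, 1, 0, 2, 0, 1]
(count[i] = number of elements equal to i)
Cumulative count: [0, 0, 1, 1, 4, 5, 5, 7, 7, 8]
Sorted: [2, 4, 4, 4, 5, 7, 7, 9]


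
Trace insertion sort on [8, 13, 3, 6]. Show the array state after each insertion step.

First element 8 is already 'sorted'
Insert 13: shifted 0 elements -> [8, 13, 3, 6]
Insert 3: shifted 2 elements -> [3, 8, 13, 6]
Insert 6: shifted 2 elements -> [3, 6, 8, 13]


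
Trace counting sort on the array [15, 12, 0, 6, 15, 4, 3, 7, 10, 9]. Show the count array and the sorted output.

Count array: [1, 0, 0, 1, 1, 0, 1, 1, 0, 1, 1, 0, 1, 0, 0, 2]
(count[i] = number of elements equal to i)
Cumulative count: [1, 1, 1, 2, 3, 3, 4, 5, 5, 6, 7, 7, 8, 8, 8, 10]
Sorted: [0, 3, 4, 6, 7, 9, 10, 12, 15, 15]


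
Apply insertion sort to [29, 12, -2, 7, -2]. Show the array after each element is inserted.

First element 29 is already 'sorted'
Insert 12: shifted 1 elements -> [12, 29, -2, 7, -2]
Insert -2: shifted 2 elements -> [-2, 12, 29, 7, -2]
Insert 7: shifted 2 elements -> [-2, 7, 12, 29, -2]
Insert -2: shifted 3 elements -> [-2, -2, 7, 12, 29]


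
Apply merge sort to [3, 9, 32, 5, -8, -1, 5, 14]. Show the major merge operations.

Divide and conquer:
  Merge [3] + [9] -> [3, 9]
  Merge [32] + [5] -> [5, 32]
  Merge [3, 9] + [5, 32] -> [3, 5, 9, 32]
  Merge [-8] + [-1] -> [-8, -1]
  Merge [5] + [14] -> [5, 14]
  Merge [-8, -1] + [5, 14] -> [-8, -1, 5, 14]
  Merge [3, 5, 9, 32] + [-8, -1, 5, 14] -> [-8, -1, 3, 5, 5, 9, 14, 32]


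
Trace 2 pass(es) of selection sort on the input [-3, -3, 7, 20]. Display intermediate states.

Pass 1: Select minimum -3 at index 0, swap -> [-3, -3, 7, 20]
Pass 2: Select minimum -3 at index 1, swap -> [-3, -3, 7, 20]


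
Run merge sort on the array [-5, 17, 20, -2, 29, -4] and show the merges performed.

Divide and conquer:
  Merge [17] + [20] -> [17, 20]
  Merge [-5] + [17, 20] -> [-5, 17, 20]
  Merge [29] + [-4] -> [-4, 29]
  Merge [-2] + [-4, 29] -> [-4, -2, 29]
  Merge [-5, 17, 20] + [-4, -2, 29] -> [-5, -4, -2, 17, 20, 29]


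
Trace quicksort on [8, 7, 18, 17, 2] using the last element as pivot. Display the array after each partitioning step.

Partition 1: pivot=2 at index 0 -> [2, 7, 18, 17, 8]
Partition 2: pivot=8 at index 2 -> [2, 7, 8, 17, 18]
Partition 3: pivot=18 at index 4 -> [2, 7, 8, 17, 18]


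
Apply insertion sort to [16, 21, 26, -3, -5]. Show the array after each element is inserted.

First element 16 is already 'sorted'
Insert 21: shifted 0 elements -> [16, 21, 26, -3, -5]
Insert 26: shifted 0 elements -> [16, 21, 26, -3, -5]
Insert -3: shifted 3 elements -> [-3, 16, 21, 26, -5]
Insert -5: shifted 4 elements -> [-5, -3, 16, 21, 26]


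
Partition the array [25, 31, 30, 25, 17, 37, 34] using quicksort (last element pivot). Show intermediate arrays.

Partition 1: pivot=34 at index 5 -> [25, 31, 30, 25, 17, 34, 37]
Partition 2: pivot=17 at index 0 -> [17, 31, 30, 25, 25, 34, 37]
Partition 3: pivot=25 at index 2 -> [17, 25, 25, 31, 30, 34, 37]
Partition 4: pivot=30 at index 3 -> [17, 25, 25, 30, 31, 34, 37]


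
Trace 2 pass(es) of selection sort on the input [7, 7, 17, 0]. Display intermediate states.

Pass 1: Select minimum 0 at index 3, swap -> [0, 7, 17, 7]
Pass 2: Select minimum 7 at index 1, swap -> [0, 7, 17, 7]


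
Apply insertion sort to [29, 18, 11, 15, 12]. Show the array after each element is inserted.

First element 29 is already 'sorted'
Insert 18: shifted 1 elements -> [18, 29, 11, 15, 12]
Insert 11: shifted 2 elements -> [11, 18, 29, 15, 12]
Insert 15: shifted 2 elements -> [11, 15, 18, 29, 12]
Insert 12: shifted 3 elements -> [11, 12, 15, 18, 29]


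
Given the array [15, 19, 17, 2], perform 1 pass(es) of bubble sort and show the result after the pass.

After pass 1: [15, 17, 2, 19] (2 swaps)
Total swaps: 2


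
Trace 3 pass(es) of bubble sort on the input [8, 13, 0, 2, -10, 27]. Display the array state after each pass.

After pass 1: [8, 0, 2, -10, 13, 27] (3 swaps)
After pass 2: [0, 2, -10, 8, 13, 27] (3 swaps)
After pass 3: [0, -10, 2, 8, 13, 27] (1 swaps)
Total swaps: 7


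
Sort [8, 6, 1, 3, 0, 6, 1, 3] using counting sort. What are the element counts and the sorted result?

Count array: [1, 2, 0, 2, 0, 0, 2, 0, 1]
(count[i] = number of elements equal to i)
Cumulative count: [1, 3, 3, 5, 5, 5, 7, 7, 8]
Sorted: [0, 1, 1, 3, 3, 6, 6, 8]


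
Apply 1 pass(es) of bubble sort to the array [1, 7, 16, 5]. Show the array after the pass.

After pass 1: [1, 7, 5, 16] (1 swaps)
Total swaps: 1


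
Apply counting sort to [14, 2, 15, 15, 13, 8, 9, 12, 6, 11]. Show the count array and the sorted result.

Count array: [0, 0, 1, 0, 0, 0, 1, 0, 1, 1, 0, 1, 1, 1, 1, 2]
(count[i] = number of elements equal to i)
Cumulative count: [0, 0, 1, 1, 1, 1, 2, 2, 3, 4, 4, 5, 6, 7, 8, 10]
Sorted: [2, 6, 8, 9, 11, 12, 13, 14, 15, 15]


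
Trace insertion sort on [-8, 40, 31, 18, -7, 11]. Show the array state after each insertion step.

First element -8 is already 'sorted'
Insert 40: shifted 0 elements -> [-8, 40, 31, 18, -7, 11]
Insert 31: shifted 1 elements -> [-8, 31, 40, 18, -7, 11]
Insert 18: shifted 2 elements -> [-8, 18, 31, 40, -7, 11]
Insert -7: shifted 3 elements -> [-8, -7, 18, 31, 40, 11]
Insert 11: shifted 3 elements -> [-8, -7, 11, 18, 31, 40]


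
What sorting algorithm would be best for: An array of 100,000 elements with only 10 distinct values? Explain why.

Best choice: 3-way quicksort or Counting sort
Reason: 3-way (Dutch national flag) partitioning groups every copy of the pivot together, so with only d=10 distinct keys quicksort finishes in O(n log d) expected time, which is effectively linear; counting sort runs in O(n + k) where k is the size of the key range (not the number of distinct values), so it is linear when the 10 values are integers drawn from a small known range


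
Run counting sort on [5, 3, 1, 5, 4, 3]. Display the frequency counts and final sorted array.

Count array: [0, 1, 0, 2, 1, 2]
(count[i] = number of elements equal to i)
Cumulative count: [0, 1, 1, 3, 4, 6]
Sorted: [1, 3, 3, 4, 5, 5]


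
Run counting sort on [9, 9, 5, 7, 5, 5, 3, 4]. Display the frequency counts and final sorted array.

Count array: [0, 0, 0, 1, 1, 3, 0, 1, 0, 2]
(count[i] = number of elements equal to i)
Cumulative count: [0, 0, 0, 1, 2, 5, 5, 6, 6, 8]
Sorted: [3, 4, 5, 5, 5, 7, 9, 9]


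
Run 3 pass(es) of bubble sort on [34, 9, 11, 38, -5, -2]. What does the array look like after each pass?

After pass 1: [9, 11, 34, -5, -2, 38] (4 swaps)
After pass 2: [9, 11, -5, -2, 34, 38] (2 swaps)
After pass 3: [9, -5, -2, 11, 34, 38] (2 swaps)
Total swaps: 8


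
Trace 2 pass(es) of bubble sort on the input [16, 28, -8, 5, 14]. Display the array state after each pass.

After pass 1: [16, -8, 5, 14, 28] (3 swaps)
After pass 2: [-8, 5, 14, 16, 28] (3 swaps)
Total swaps: 6


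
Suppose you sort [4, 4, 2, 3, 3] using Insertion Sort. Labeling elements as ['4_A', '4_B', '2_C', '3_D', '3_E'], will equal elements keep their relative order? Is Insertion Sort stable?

Trace Insertion Sort on the labeled array (the key is the number; the letter only tracks identity):
  Insert 4_B at index 1: [4_A, 4_B, 2_C, 3_D, 3_E]
  Insert 2_C at index 0: [2_C, 4_A, 4_B, 3_D, 3_E]
  Insert 3_D at index 1: [2_C, 3_D, 4_A, 4_B, 3_E]
  Insert 3_E at index 2: [2_C, 3_D, 3_E, 4_A, 4_B]
Final order: [2_C, 3_D, 3_E, 4_A, 4_B]
Equal keys:
  value 3: originally 3_D, 3_E; after sorting 3_D, 3_E -> order preserved
  value 4: originally 4_A, 4_B; after sorting 4_A, 4_B -> order preserved
All equal keys kept their original relative order. Insertion Sort is stable: elements are shifted only while they are strictly greater than the key, so a key is inserted after any equal elements already placed.
Answer: Stable


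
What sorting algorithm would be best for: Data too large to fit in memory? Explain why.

Best choice: External merge sort
Reason: Minimizes disk I/O by sequential reads/writes


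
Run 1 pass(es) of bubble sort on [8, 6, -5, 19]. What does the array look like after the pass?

After pass 1: [6, -5, 8, 19] (2 swaps)
Total swaps: 2


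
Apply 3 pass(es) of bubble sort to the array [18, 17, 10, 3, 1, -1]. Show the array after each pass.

After pass 1: [17, 10, 3, 1, -1, 18] (5 swaps)
After pass 2: [10, 3, 1, -1, 17, 18] (4 swaps)
After pass 3: [3, 1, -1, 10, 17, 18] (3 swaps)
Total swaps: 12


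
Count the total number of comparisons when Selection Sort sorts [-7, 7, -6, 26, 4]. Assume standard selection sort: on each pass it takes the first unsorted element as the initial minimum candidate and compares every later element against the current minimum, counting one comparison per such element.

Pass 1: scan indices 1..4 for the minimum = 4 comparison(s); min is -7, place at index 0 -> [-7, 7, -6, 26, 4]
Pass 2: scan indices 2..4 for the minimum = 3 comparison(s); min is -6, place at index 1 -> [-7, -6, 7, 26, 4]
Pass 3: scan indices 3..4 for the minimum = 2 comparison(s); min is 4, place at index 2 -> [-7, -6, 4, 26, 7]
Pass 4: scan indices 4..4 for the minimum = 1 comparison(s); min is 7, place at index 3 -> [-7, -6, 4, 7, 26]
Selection sort always scans the whole unsorted suffix, so the count is (n-1) + (n-2) + ... + 1 = n(n-1)/2 = 5*4/2 = 10 regardless of the input order.
Total comparisons: 4 + 3 + 2 + 1 = 10


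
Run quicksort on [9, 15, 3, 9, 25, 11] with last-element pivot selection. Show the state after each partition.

Partition 1: pivot=11 at index 3 -> [9, 3, 9, 11, 25, 15]
Partition 2: pivot=9 at index 2 -> [9, 3, 9, 11, 25, 15]
Partition 3: pivot=3 at index 0 -> [3, 9, 9, 11, 25, 15]
Partition 4: pivot=15 at index 4 -> [3, 9, 9, 11, 15, 25]


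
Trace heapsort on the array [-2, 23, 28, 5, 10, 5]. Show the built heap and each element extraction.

Build heap: [28, 23, 5, 5, 10, -2]
Extract 28: [23, 10, 5, 5, -2, 28]
Extract 23: [10, 5, 5, -2, 23, 28]
Extract 10: [5, -2, 5, 10, 23, 28]
Extract 5: [5, -2, 5, 10, 23, 28]
Extract 5: [-2, 5, 5, 10, 23, 28]


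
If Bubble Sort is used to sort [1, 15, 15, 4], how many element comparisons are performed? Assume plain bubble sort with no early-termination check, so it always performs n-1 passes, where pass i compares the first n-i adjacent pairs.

Pass 1: compare adjacent pairs (0,1)..(2,3) = 3 comparison(s), 1 swap(s) -> [1, 15, 4, 15]
Pass 2: compare adjacent pairs (0,1)..(1,2) = 2 comparison(s), 1 swap(s) -> [1, 4, 15, 15]
Pass 3: compare adjacent pairs (0,1)..(0,1) = 1 comparison(s), 0 swap(s) -> [1, 4, 15, 15]
Total comparisons: 3 + 2 + 1 = 6
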